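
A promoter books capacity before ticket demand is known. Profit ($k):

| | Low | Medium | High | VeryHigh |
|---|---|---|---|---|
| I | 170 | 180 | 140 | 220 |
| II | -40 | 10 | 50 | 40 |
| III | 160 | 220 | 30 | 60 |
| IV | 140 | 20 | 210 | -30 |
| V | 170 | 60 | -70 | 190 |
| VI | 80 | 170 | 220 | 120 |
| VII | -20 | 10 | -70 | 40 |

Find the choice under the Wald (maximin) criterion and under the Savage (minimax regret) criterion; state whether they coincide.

Row minima: I=140, II=-40, III=30, IV=-30, V=-70, VI=80, VII=-70
Best worst-case = 140 → I.
Column bests: Low=170, Medium=220, High=220, VeryHigh=220.
I regrets: 0, 40, 80, 0 → max 80
II regrets: 210, 210, 170, 180 → max 210
III regrets: 10, 0, 190, 160 → max 190
IV regrets: 30, 200, 10, 250 → max 250
V regrets: 0, 160, 290, 30 → max 290
VI regrets: 90, 50, 0, 100 → max 100
VII regrets: 190, 210, 290, 180 → max 290
Smallest max regret = 80 → I.

maximin → I; minimax regret → I (agree)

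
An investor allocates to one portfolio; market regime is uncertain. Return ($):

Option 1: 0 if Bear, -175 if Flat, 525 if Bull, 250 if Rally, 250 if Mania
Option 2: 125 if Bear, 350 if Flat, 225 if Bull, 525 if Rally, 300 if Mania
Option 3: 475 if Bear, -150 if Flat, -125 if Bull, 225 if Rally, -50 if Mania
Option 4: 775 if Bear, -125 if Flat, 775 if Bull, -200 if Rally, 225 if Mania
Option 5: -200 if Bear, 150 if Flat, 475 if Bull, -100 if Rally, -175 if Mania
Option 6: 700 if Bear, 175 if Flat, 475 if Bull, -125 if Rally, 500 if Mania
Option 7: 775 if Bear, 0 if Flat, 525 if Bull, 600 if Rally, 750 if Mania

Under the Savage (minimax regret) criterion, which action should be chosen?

Column bests: Bear=775, Flat=350, Bull=775, Rally=600, Mania=750.
Option 1 regrets: 775, 525, 250, 350, 500 → max 775
Option 2 regrets: 650, 0, 550, 75, 450 → max 650
Option 3 regrets: 300, 500, 900, 375, 800 → max 900
Option 4 regrets: 0, 475, 0, 800, 525 → max 800
Option 5 regrets: 975, 200, 300, 700, 925 → max 975
Option 6 regrets: 75, 175, 300, 725, 250 → max 725
Option 7 regrets: 0, 350, 250, 0, 0 → max 350
Smallest max regret = 350 → Option 7.

Option 7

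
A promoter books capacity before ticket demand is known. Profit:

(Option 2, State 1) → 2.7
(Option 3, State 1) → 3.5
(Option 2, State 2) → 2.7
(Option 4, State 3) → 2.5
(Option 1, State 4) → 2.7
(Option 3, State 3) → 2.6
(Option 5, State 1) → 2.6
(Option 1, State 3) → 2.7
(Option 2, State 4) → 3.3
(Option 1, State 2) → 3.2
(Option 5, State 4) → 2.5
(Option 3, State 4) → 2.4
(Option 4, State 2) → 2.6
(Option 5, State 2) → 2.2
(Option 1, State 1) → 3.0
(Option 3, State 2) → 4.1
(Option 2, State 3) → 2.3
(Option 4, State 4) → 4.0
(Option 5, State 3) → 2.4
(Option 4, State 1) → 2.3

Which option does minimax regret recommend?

Column bests: State 1=3.5, State 2=4.1, State 3=2.7, State 4=4.0.
Option 1 regrets: 0.5, 0.9, 0.0, 1.3 → max 1.3
Option 2 regrets: 0.8, 1.4, 0.4, 0.7 → max 1.4
Option 3 regrets: 0.0, 0.0, 0.1, 1.6 → max 1.6
Option 4 regrets: 1.2, 1.5, 0.2, 0.0 → max 1.5
Option 5 regrets: 0.9, 1.9, 0.3, 1.5 → max 1.9
Smallest max regret = 1.3 → Option 1.

Option 1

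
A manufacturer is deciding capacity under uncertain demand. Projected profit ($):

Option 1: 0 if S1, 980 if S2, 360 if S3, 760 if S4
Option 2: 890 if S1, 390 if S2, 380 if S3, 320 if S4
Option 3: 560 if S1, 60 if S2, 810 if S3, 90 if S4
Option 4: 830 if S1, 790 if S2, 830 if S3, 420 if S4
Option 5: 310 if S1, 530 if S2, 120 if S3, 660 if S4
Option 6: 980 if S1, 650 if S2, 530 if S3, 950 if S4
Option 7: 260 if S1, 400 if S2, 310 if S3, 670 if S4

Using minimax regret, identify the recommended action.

Option 6

Column bests: S1=980, S2=980, S3=830, S4=950.
Option 1 regrets: 980, 0, 470, 190 → max 980
Option 2 regrets: 90, 590, 450, 630 → max 630
Option 3 regrets: 420, 920, 20, 860 → max 920
Option 4 regrets: 150, 190, 0, 530 → max 530
Option 5 regrets: 670, 450, 710, 290 → max 710
Option 6 regrets: 0, 330, 300, 0 → max 330
Option 7 regrets: 720, 580, 520, 280 → max 720
Smallest max regret = 330 → Option 6.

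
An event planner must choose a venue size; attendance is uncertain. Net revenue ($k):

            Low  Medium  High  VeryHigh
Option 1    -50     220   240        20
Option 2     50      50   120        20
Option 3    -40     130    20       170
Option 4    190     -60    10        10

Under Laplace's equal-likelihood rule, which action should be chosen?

Row averages: Option 1=107.5, Option 2=60, Option 3=70, Option 4=37.5
Highest average = 107.5 → Option 1.

Option 1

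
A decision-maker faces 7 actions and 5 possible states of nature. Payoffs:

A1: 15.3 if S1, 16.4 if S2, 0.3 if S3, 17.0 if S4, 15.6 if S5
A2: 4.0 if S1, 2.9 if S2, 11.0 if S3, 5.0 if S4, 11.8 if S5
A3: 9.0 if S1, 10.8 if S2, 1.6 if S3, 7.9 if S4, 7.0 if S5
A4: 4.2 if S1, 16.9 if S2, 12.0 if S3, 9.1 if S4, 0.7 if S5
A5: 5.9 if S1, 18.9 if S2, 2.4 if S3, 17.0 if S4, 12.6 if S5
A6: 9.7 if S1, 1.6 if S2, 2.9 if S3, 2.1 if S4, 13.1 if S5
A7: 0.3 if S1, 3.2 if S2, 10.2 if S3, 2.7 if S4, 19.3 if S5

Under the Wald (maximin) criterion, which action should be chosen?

Row minima: A1=0.3, A2=2.9, A3=1.6, A4=0.7, A5=2.4, A6=1.6, A7=0.3
Best worst-case = 2.9 → A2.

A2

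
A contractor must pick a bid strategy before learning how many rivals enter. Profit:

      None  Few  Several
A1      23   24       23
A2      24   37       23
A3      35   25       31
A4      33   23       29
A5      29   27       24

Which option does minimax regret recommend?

Column bests: None=35, Few=37, Several=31.
A1 regrets: 12, 13, 8 → max 13
A2 regrets: 11, 0, 8 → max 11
A3 regrets: 0, 12, 0 → max 12
A4 regrets: 2, 14, 2 → max 14
A5 regrets: 6, 10, 7 → max 10
Smallest max regret = 10 → A5.

A5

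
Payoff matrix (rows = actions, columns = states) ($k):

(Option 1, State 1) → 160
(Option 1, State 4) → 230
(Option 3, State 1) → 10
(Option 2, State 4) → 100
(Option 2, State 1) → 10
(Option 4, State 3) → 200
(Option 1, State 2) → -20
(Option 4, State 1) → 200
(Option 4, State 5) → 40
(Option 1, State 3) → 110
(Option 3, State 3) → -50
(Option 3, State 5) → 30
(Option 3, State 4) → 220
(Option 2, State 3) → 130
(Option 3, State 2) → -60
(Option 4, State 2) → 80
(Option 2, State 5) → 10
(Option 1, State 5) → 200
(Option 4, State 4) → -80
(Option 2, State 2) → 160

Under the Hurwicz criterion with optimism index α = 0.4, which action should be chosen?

Option 1

Option 1: 0.4·230 + 0.6·(-20) = 80
Option 2: 0.4·160 + 0.6·10 = 70
Option 3: 0.4·220 + 0.6·(-60) = 52
Option 4: 0.4·200 + 0.6·(-80) = 32
Highest Hurwicz score = 80 → Option 1.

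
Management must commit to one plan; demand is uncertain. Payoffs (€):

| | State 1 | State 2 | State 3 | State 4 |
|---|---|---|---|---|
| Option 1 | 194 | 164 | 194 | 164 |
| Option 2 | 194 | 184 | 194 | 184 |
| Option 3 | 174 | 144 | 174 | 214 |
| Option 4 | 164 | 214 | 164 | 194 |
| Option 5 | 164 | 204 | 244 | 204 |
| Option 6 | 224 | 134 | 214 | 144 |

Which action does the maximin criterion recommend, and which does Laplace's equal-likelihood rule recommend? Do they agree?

maximin → Option 2; laplace → Option 5 (disagree)

Row minima: Option 1=164, Option 2=184, Option 3=144, Option 4=164, Option 5=164, Option 6=134
Best worst-case = 184 → Option 2.
Row averages: Option 1=179, Option 2=189, Option 3=176.5, Option 4=184, Option 5=204, Option 6=179
Highest average = 204 → Option 5.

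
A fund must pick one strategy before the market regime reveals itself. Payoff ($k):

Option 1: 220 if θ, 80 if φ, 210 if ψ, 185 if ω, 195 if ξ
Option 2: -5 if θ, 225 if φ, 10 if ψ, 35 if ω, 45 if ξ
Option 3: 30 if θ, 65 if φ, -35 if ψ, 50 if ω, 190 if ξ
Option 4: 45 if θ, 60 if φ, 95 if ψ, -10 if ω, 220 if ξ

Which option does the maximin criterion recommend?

Row minima: Option 1=80, Option 2=-5, Option 3=-35, Option 4=-10
Best worst-case = 80 → Option 1.

Option 1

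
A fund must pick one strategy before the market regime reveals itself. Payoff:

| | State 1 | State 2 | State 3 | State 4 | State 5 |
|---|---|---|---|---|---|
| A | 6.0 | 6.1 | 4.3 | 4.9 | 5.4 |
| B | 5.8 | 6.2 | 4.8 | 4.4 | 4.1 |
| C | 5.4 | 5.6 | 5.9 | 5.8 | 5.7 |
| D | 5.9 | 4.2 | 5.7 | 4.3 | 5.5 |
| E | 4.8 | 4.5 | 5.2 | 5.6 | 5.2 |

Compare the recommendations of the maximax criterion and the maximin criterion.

maximax → B; maximin → C (disagree)

Row maxima: A=6.1, B=6.2, C=5.9, D=5.9, E=5.6
Best best-case = 6.2 → B.
Row minima: A=4.3, B=4.1, C=5.4, D=4.2, E=4.5
Best worst-case = 5.4 → C.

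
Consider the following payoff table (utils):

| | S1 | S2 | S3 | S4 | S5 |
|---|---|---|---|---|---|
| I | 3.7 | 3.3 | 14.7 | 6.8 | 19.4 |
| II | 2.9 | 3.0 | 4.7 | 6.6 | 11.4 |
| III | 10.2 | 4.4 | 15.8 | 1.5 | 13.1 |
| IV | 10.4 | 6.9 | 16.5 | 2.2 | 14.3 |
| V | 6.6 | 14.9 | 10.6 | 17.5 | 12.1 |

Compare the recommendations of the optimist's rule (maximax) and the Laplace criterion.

maximax → I; laplace → V (disagree)

Row maxima: I=19.4, II=11.4, III=15.8, IV=16.5, V=17.5
Best best-case = 19.4 → I.
Row averages: I=9.58, II=5.72, III=9, IV=10.06, V=12.34
Highest average = 12.34 → V.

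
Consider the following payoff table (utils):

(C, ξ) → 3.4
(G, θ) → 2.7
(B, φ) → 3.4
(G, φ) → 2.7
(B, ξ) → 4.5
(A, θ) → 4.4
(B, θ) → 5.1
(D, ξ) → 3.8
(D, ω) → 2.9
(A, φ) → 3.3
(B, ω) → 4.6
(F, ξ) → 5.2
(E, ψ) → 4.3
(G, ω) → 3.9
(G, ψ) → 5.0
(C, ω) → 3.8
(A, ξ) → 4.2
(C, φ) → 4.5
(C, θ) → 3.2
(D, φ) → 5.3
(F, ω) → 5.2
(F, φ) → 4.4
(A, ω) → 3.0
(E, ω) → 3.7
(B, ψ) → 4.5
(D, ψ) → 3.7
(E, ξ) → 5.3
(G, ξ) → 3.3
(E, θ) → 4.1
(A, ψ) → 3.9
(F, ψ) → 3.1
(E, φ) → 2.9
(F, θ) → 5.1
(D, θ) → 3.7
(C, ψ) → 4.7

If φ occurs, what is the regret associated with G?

2.6

Best payoff under φ is 5.3.
Regret = 5.3 − 2.7 = 2.6.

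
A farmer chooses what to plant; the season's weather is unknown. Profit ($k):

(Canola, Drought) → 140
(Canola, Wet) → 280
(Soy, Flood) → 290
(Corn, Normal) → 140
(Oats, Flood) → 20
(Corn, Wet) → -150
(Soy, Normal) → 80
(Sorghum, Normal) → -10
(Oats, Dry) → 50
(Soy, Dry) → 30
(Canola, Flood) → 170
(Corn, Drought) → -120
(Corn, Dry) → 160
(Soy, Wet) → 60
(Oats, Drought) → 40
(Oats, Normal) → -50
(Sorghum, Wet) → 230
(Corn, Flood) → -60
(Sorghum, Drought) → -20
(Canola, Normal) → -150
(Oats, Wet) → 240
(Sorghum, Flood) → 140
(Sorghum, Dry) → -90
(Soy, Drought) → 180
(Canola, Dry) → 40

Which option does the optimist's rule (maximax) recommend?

Soy

Row maxima: Canola=280, Corn=160, Sorghum=230, Oats=240, Soy=290
Best best-case = 290 → Soy.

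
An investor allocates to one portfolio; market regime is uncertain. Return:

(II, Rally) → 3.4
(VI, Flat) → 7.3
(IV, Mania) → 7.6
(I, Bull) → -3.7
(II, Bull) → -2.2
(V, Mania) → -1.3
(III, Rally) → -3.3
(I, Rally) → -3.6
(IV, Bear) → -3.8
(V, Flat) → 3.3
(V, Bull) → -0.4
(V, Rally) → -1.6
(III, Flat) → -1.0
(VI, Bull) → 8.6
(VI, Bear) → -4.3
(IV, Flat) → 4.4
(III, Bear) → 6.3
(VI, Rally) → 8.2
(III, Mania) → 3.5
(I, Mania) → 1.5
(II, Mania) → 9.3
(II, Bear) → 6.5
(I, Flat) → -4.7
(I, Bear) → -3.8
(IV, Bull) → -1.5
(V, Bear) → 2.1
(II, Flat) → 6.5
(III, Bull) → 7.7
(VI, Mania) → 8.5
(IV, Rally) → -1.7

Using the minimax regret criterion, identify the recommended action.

IV

Column bests: Bear=6.5, Flat=7.3, Bull=8.6, Rally=8.2, Mania=9.3.
I regrets: 10.3, 12.0, 12.3, 11.8, 7.8 → max 12.3
II regrets: 0.0, 0.8, 10.8, 4.8, 0.0 → max 10.8
III regrets: 0.2, 8.3, 0.9, 11.5, 5.8 → max 11.5
IV regrets: 10.3, 2.9, 10.1, 9.9, 1.7 → max 10.3
V regrets: 4.4, 4.0, 9.0, 9.8, 10.6 → max 10.6
VI regrets: 10.8, 0.0, 0.0, 0.0, 0.8 → max 10.8
Smallest max regret = 10.3 → IV.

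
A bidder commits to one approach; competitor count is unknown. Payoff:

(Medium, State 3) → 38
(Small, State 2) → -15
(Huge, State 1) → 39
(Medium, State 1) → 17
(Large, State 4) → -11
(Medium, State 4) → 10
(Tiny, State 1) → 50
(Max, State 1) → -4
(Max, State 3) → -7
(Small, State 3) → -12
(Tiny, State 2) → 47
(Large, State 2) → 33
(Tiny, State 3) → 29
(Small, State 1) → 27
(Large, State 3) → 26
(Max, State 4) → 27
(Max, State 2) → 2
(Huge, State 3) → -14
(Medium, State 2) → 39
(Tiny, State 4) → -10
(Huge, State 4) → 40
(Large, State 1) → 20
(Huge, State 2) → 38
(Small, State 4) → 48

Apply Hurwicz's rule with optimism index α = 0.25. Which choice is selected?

Medium

Tiny: 0.25·50 + 0.75·(-10) = 5
Small: 0.25·48 + 0.75·(-15) = 0.75
Medium: 0.25·39 + 0.75·10 = 17.25
Large: 0.25·33 + 0.75·(-11) = 0
Huge: 0.25·40 + 0.75·(-14) = -0.5
Max: 0.25·27 + 0.75·(-7) = 1.5
Highest Hurwicz score = 17.25 → Medium.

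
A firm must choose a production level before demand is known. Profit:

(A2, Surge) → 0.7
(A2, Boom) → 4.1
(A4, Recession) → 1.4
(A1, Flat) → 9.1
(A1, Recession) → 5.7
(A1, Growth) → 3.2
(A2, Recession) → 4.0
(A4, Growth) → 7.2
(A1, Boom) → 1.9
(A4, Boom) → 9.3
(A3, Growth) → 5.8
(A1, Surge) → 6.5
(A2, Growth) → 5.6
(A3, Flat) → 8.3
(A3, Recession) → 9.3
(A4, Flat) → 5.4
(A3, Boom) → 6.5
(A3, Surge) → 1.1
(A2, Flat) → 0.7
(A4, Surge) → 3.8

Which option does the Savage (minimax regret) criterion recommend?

Column bests: Recession=9.3, Flat=9.1, Growth=7.2, Boom=9.3, Surge=6.5.
A1 regrets: 3.6, 0.0, 4.0, 7.4, 0.0 → max 7.4
A2 regrets: 5.3, 8.4, 1.6, 5.2, 5.8 → max 8.4
A3 regrets: 0.0, 0.8, 1.4, 2.8, 5.4 → max 5.4
A4 regrets: 7.9, 3.7, 0.0, 0.0, 2.7 → max 7.9
Smallest max regret = 5.4 → A3.

A3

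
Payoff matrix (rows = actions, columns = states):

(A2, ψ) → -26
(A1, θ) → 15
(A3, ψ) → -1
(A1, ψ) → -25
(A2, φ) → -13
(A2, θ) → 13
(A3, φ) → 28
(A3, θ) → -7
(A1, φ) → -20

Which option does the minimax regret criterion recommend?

Column bests: θ=15, φ=28, ψ=-1.
A1 regrets: 0, 48, 24 → max 48
A2 regrets: 2, 41, 25 → max 41
A3 regrets: 22, 0, 0 → max 22
Smallest max regret = 22 → A3.

A3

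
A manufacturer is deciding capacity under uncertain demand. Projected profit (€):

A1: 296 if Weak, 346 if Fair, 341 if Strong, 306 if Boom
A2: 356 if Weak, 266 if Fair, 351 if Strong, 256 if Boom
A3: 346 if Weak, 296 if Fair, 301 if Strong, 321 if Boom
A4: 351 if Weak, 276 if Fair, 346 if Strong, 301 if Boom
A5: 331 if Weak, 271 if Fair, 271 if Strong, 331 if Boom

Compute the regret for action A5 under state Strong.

Best payoff under Strong is 351.
Regret = 351 − 271 = 80.

80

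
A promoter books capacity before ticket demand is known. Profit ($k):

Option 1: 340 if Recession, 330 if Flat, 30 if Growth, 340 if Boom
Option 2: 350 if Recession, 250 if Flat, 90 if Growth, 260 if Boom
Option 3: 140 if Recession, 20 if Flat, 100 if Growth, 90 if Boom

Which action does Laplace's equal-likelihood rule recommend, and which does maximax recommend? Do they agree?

laplace → Option 1; maximax → Option 2 (disagree)

Row averages: Option 1=260, Option 2=237.5, Option 3=87.5
Highest average = 260 → Option 1.
Row maxima: Option 1=340, Option 2=350, Option 3=140
Best best-case = 350 → Option 2.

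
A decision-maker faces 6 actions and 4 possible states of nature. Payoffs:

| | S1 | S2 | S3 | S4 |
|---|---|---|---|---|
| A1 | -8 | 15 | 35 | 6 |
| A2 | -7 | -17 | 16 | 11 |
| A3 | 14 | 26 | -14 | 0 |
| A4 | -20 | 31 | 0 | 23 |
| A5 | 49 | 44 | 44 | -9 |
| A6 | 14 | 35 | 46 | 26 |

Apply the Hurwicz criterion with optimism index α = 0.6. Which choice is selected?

A1: 0.6·35 + 0.4·(-8) = 17.8
A2: 0.6·16 + 0.4·(-17) = 2.8
A3: 0.6·26 + 0.4·(-14) = 10
A4: 0.6·31 + 0.4·(-20) = 10.6
A5: 0.6·49 + 0.4·(-9) = 25.8
A6: 0.6·46 + 0.4·14 = 33.2
Highest Hurwicz score = 33.2 → A6.

A6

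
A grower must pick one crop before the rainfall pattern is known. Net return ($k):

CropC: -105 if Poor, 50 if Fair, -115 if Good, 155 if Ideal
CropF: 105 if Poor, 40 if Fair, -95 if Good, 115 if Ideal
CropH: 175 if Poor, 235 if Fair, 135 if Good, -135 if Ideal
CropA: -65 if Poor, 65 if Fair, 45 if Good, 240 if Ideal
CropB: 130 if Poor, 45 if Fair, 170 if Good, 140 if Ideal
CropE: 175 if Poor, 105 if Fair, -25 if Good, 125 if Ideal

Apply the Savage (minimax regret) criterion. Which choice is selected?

Column bests: Poor=175, Fair=235, Good=170, Ideal=240.
CropC regrets: 280, 185, 285, 85 → max 285
CropF regrets: 70, 195, 265, 125 → max 265
CropH regrets: 0, 0, 35, 375 → max 375
CropA regrets: 240, 170, 125, 0 → max 240
CropB regrets: 45, 190, 0, 100 → max 190
CropE regrets: 0, 130, 195, 115 → max 195
Smallest max regret = 190 → CropB.

CropB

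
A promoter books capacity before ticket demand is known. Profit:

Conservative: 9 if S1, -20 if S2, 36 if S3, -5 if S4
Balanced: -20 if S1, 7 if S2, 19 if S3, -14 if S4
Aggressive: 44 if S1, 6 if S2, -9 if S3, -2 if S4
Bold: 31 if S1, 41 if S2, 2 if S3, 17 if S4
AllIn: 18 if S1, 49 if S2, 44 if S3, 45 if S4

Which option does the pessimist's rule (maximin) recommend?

AllIn

Row minima: Conservative=-20, Balanced=-20, Aggressive=-9, Bold=2, AllIn=18
Best worst-case = 18 → AllIn.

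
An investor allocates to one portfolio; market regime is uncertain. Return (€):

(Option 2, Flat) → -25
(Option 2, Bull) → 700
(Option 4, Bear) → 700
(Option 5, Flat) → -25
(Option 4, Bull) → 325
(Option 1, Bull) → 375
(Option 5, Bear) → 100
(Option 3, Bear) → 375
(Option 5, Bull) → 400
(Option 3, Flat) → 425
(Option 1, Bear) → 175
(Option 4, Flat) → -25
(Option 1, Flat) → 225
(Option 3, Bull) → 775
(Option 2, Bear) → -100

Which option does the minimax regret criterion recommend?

Option 3

Column bests: Bear=700, Flat=425, Bull=775.
Option 1 regrets: 525, 200, 400 → max 525
Option 2 regrets: 800, 450, 75 → max 800
Option 3 regrets: 325, 0, 0 → max 325
Option 4 regrets: 0, 450, 450 → max 450
Option 5 regrets: 600, 450, 375 → max 600
Smallest max regret = 325 → Option 3.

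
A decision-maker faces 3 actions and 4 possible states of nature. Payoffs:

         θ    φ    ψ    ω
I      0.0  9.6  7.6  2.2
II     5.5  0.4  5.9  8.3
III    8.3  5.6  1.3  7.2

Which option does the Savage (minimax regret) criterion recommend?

Column bests: θ=8.3, φ=9.6, ψ=7.6, ω=8.3.
I regrets: 8.3, 0.0, 0.0, 6.1 → max 8.3
II regrets: 2.8, 9.2, 1.7, 0.0 → max 9.2
III regrets: 0.0, 4.0, 6.3, 1.1 → max 6.3
Smallest max regret = 6.3 → III.

III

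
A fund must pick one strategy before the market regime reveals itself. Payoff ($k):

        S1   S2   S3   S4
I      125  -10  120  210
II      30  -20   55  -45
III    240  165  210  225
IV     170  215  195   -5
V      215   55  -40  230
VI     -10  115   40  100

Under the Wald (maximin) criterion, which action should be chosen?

III

Row minima: I=-10, II=-45, III=165, IV=-5, V=-40, VI=-10
Best worst-case = 165 → III.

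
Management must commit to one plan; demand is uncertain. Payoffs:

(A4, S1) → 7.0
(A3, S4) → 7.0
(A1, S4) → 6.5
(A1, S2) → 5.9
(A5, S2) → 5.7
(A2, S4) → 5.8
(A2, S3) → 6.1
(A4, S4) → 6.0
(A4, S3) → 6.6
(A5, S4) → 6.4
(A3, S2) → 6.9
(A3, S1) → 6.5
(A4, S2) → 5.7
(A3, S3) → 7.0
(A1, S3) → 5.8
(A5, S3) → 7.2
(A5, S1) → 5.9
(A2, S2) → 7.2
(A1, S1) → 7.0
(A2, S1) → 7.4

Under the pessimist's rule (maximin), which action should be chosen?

A3

Row minima: A1=5.8, A2=5.8, A3=6.5, A4=5.7, A5=5.7
Best worst-case = 6.5 → A3.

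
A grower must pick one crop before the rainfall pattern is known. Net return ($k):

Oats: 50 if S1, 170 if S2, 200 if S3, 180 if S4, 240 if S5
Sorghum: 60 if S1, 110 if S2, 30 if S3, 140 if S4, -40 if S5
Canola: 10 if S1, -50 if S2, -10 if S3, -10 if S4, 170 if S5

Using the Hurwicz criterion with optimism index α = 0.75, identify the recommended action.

Oats

Oats: 0.75·240 + 0.25·50 = 192.5
Sorghum: 0.75·140 + 0.25·(-40) = 95
Canola: 0.75·170 + 0.25·(-50) = 115
Highest Hurwicz score = 192.5 → Oats.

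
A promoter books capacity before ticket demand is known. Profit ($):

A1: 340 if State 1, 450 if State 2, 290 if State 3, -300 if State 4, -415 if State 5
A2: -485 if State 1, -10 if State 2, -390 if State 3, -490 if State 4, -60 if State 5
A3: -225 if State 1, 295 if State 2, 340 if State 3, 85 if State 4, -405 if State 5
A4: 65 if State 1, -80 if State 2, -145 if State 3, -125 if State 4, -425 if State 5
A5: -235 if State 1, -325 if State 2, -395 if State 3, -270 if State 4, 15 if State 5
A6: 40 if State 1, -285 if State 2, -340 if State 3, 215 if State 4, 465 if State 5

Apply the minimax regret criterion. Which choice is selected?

Column bests: State 1=340, State 2=450, State 3=340, State 4=215, State 5=465.
A1 regrets: 0, 0, 50, 515, 880 → max 880
A2 regrets: 825, 460, 730, 705, 525 → max 825
A3 regrets: 565, 155, 0, 130, 870 → max 870
A4 regrets: 275, 530, 485, 340, 890 → max 890
A5 regrets: 575, 775, 735, 485, 450 → max 775
A6 regrets: 300, 735, 680, 0, 0 → max 735
Smallest max regret = 735 → A6.

A6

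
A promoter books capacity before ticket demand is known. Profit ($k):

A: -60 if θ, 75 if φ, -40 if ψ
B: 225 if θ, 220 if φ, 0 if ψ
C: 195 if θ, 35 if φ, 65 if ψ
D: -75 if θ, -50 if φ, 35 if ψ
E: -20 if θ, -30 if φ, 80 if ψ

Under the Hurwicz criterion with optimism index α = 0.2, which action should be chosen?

A: 0.2·75 + 0.8·(-60) = -33
B: 0.2·225 + 0.8·0 = 45
C: 0.2·195 + 0.8·35 = 67
D: 0.2·35 + 0.8·(-75) = -53
E: 0.2·80 + 0.8·(-30) = -8
Highest Hurwicz score = 67 → C.

C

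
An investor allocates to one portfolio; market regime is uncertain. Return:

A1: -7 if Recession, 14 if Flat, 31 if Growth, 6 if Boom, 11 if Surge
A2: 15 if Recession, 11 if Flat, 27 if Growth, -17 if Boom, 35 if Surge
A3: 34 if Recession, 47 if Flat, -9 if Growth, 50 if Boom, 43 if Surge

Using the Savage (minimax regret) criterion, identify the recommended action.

A3

Column bests: Recession=34, Flat=47, Growth=31, Boom=50, Surge=43.
A1 regrets: 41, 33, 0, 44, 32 → max 44
A2 regrets: 19, 36, 4, 67, 8 → max 67
A3 regrets: 0, 0, 40, 0, 0 → max 40
Smallest max regret = 40 → A3.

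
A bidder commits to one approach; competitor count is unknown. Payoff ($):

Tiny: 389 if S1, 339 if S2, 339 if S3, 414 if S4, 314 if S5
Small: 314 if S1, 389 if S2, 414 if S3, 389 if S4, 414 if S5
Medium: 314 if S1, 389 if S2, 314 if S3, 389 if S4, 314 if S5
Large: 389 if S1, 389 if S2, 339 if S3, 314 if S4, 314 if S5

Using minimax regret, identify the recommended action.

Column bests: S1=389, S2=389, S3=414, S4=414, S5=414.
Tiny regrets: 0, 50, 75, 0, 100 → max 100
Small regrets: 75, 0, 0, 25, 0 → max 75
Medium regrets: 75, 0, 100, 25, 100 → max 100
Large regrets: 0, 0, 75, 100, 100 → max 100
Smallest max regret = 75 → Small.

Small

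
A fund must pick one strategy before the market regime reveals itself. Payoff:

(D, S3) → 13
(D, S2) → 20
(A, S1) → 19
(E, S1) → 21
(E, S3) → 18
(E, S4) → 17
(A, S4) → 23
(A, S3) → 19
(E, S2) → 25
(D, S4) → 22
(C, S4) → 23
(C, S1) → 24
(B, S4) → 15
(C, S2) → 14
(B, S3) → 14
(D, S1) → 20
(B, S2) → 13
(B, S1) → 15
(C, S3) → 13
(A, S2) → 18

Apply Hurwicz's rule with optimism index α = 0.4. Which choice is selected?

A: 0.4·23 + 0.6·18 = 20
B: 0.4·15 + 0.6·13 = 13.8
C: 0.4·24 + 0.6·13 = 17.4
D: 0.4·22 + 0.6·13 = 16.6
E: 0.4·25 + 0.6·17 = 20.2
Highest Hurwicz score = 20.2 → E.

E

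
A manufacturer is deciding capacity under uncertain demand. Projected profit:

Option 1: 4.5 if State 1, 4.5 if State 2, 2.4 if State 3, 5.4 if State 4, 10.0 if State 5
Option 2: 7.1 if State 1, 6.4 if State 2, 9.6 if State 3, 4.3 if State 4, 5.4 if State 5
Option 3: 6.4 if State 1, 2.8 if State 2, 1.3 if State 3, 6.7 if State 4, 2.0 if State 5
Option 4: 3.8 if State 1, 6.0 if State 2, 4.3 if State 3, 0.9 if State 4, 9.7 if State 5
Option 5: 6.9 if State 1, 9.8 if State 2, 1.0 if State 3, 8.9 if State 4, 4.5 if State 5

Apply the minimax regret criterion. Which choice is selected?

Column bests: State 1=7.1, State 2=9.8, State 3=9.6, State 4=8.9, State 5=10.0.
Option 1 regrets: 2.6, 5.3, 7.2, 3.5, 0.0 → max 7.2
Option 2 regrets: 0.0, 3.4, 0.0, 4.6, 4.6 → max 4.6
Option 3 regrets: 0.7, 7.0, 8.3, 2.2, 8.0 → max 8.3
Option 4 regrets: 3.3, 3.8, 5.3, 8.0, 0.3 → max 8.0
Option 5 regrets: 0.2, 0.0, 8.6, 0.0, 5.5 → max 8.6
Smallest max regret = 4.6 → Option 2.

Option 2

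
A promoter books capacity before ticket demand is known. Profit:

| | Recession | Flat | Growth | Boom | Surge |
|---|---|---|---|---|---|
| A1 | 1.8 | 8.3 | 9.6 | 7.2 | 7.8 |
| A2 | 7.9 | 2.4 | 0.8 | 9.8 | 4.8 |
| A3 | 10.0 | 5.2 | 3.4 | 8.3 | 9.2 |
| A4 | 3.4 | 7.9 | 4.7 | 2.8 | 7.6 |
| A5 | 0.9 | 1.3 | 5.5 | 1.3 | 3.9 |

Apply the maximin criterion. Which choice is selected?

A3

Row minima: A1=1.8, A2=0.8, A3=3.4, A4=2.8, A5=0.9
Best worst-case = 3.4 → A3.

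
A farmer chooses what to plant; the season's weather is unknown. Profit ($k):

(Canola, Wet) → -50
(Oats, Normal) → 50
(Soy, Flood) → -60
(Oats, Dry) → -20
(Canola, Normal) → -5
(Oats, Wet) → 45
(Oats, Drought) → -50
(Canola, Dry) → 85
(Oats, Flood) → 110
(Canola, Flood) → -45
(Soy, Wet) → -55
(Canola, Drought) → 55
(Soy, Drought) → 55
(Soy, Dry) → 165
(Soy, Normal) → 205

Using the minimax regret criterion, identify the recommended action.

Soy

Column bests: Drought=55, Dry=165, Normal=205, Wet=45, Flood=110.
Soy regrets: 0, 0, 0, 100, 170 → max 170
Oats regrets: 105, 185, 155, 0, 0 → max 185
Canola regrets: 0, 80, 210, 95, 155 → max 210
Smallest max regret = 170 → Soy.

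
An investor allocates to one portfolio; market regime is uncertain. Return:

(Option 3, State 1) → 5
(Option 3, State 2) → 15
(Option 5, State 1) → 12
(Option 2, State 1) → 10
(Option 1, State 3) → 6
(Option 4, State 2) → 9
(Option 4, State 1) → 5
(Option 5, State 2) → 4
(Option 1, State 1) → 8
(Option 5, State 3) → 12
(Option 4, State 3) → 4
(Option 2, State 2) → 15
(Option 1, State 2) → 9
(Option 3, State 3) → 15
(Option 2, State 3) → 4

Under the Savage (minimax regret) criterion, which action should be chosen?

Column bests: State 1=12, State 2=15, State 3=15.
Option 1 regrets: 4, 6, 9 → max 9
Option 2 regrets: 2, 0, 11 → max 11
Option 3 regrets: 7, 0, 0 → max 7
Option 4 regrets: 7, 6, 11 → max 11
Option 5 regrets: 0, 11, 3 → max 11
Smallest max regret = 7 → Option 3.

Option 3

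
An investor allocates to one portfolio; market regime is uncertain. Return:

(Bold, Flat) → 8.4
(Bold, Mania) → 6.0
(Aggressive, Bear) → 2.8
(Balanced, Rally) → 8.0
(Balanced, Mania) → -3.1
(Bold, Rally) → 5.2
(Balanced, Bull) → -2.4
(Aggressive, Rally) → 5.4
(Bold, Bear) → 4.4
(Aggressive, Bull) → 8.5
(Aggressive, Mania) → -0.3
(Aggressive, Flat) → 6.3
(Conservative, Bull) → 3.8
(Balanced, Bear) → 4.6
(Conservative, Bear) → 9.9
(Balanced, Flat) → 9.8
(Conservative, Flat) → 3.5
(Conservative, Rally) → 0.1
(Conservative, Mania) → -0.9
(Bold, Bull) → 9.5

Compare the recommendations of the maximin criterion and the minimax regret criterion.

Row minima: Conservative=-0.9, Balanced=-3.1, Aggressive=-0.3, Bold=4.4
Best worst-case = 4.4 → Bold.
Column bests: Bear=9.9, Flat=9.8, Bull=9.5, Rally=8.0, Mania=6.0.
Conservative regrets: 0.0, 6.3, 5.7, 7.9, 6.9 → max 7.9
Balanced regrets: 5.3, 0.0, 11.9, 0.0, 9.1 → max 11.9
Aggressive regrets: 7.1, 3.5, 1.0, 2.6, 6.3 → max 7.1
Bold regrets: 5.5, 1.4, 0.0, 2.8, 0.0 → max 5.5
Smallest max regret = 5.5 → Bold.

maximin → Bold; minimax regret → Bold (agree)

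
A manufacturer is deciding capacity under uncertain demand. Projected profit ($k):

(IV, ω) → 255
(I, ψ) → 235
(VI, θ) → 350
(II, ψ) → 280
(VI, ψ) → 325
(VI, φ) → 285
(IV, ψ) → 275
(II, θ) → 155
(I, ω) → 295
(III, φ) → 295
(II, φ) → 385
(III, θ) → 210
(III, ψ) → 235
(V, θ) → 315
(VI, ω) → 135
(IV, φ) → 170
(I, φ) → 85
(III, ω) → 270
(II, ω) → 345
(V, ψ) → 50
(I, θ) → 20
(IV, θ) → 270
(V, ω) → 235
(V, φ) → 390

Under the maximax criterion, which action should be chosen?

Row maxima: I=295, II=385, III=295, IV=275, V=390, VI=350
Best best-case = 390 → V.

V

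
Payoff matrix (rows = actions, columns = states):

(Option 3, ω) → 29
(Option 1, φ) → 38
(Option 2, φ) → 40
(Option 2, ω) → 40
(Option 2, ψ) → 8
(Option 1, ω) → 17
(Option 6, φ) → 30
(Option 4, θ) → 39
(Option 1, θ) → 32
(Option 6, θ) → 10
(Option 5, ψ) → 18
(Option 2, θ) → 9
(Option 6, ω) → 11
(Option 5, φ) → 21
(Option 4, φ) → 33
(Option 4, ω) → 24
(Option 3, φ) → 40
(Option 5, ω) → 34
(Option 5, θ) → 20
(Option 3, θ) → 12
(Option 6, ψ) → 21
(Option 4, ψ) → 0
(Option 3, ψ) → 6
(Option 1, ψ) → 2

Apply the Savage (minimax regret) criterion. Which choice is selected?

Column bests: θ=39, φ=40, ψ=21, ω=40.
Option 1 regrets: 7, 2, 19, 23 → max 23
Option 2 regrets: 30, 0, 13, 0 → max 30
Option 3 regrets: 27, 0, 15, 11 → max 27
Option 4 regrets: 0, 7, 21, 16 → max 21
Option 5 regrets: 19, 19, 3, 6 → max 19
Option 6 regrets: 29, 10, 0, 29 → max 29
Smallest max regret = 19 → Option 5.

Option 5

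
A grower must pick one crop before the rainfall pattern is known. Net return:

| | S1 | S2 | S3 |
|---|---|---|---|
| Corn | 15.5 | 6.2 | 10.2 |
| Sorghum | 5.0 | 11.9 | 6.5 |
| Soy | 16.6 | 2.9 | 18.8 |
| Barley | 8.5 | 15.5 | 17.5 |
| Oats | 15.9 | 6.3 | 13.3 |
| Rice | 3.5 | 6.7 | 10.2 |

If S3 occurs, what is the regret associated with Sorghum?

Best payoff under S3 is 18.8.
Regret = 18.8 − 6.5 = 12.3.

12.3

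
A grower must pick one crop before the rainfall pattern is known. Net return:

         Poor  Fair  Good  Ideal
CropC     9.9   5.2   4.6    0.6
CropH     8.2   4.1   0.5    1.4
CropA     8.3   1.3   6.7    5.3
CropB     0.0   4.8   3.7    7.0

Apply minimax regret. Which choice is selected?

Column bests: Poor=9.9, Fair=5.2, Good=6.7, Ideal=7.0.
CropC regrets: 0.0, 0.0, 2.1, 6.4 → max 6.4
CropH regrets: 1.7, 1.1, 6.2, 5.6 → max 6.2
CropA regrets: 1.6, 3.9, 0.0, 1.7 → max 3.9
CropB regrets: 9.9, 0.4, 3.0, 0.0 → max 9.9
Smallest max regret = 3.9 → CropA.

CropA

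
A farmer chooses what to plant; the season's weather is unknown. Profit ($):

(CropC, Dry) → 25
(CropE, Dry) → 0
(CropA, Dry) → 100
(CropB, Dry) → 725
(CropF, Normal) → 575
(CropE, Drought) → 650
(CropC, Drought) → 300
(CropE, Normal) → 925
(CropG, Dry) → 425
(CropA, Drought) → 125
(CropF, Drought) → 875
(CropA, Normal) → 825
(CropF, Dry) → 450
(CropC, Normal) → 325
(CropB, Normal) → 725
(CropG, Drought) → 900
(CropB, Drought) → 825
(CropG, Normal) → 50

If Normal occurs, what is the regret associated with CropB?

200

Best payoff under Normal is 925.
Regret = 925 − 725 = 200.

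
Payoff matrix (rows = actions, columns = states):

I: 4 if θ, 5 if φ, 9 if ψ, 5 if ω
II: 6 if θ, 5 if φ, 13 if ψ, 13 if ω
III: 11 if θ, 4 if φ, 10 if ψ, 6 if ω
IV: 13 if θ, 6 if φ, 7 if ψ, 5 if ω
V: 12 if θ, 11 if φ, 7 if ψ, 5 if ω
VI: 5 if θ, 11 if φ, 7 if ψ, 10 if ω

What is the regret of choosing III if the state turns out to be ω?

Best payoff under ω is 13.
Regret = 13 − 6 = 7.

7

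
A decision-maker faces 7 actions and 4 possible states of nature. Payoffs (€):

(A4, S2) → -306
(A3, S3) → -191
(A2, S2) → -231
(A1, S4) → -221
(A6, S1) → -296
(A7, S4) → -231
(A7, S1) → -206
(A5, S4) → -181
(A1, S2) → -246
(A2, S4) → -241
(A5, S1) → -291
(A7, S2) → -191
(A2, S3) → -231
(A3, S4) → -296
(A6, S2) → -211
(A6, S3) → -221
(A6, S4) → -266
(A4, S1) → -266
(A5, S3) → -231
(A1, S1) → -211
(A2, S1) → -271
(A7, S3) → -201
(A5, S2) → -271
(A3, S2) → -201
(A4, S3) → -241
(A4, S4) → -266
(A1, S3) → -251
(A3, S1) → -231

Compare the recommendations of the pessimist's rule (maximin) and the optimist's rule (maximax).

maximin → A7; maximax → A5 (disagree)

Row minima: A1=-251, A2=-271, A3=-296, A4=-306, A5=-291, A6=-296, A7=-231
Best worst-case = -231 → A7.
Row maxima: A1=-211, A2=-231, A3=-191, A4=-241, A5=-181, A6=-211, A7=-191
Best best-case = -181 → A5.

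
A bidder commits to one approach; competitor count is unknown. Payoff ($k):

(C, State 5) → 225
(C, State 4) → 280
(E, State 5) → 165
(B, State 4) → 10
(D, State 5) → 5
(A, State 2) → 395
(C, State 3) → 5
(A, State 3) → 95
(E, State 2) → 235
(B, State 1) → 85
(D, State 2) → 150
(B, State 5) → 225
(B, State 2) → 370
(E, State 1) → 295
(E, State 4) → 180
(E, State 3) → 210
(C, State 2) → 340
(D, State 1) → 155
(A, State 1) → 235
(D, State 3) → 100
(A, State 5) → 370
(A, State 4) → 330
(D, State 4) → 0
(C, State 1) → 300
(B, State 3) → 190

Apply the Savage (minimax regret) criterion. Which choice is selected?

A

Column bests: State 1=300, State 2=395, State 3=210, State 4=330, State 5=370.
A regrets: 65, 0, 115, 0, 0 → max 115
B regrets: 215, 25, 20, 320, 145 → max 320
C regrets: 0, 55, 205, 50, 145 → max 205
D regrets: 145, 245, 110, 330, 365 → max 365
E regrets: 5, 160, 0, 150, 205 → max 205
Smallest max regret = 115 → A.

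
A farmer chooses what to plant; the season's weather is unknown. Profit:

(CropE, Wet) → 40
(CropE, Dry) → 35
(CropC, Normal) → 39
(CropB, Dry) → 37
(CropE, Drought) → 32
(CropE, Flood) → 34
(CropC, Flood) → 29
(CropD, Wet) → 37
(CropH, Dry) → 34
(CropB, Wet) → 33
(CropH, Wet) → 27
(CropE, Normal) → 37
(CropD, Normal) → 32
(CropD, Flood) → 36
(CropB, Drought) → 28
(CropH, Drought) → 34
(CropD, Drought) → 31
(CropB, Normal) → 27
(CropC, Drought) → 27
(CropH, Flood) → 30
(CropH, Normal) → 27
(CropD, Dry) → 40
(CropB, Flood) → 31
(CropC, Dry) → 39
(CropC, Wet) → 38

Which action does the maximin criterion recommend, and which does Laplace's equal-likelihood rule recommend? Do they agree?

Row minima: CropD=31, CropH=27, CropB=27, CropC=27, CropE=32
Best worst-case = 32 → CropE.
Row averages: CropD=35.2, CropH=30.4, CropB=31.2, CropC=34.4, CropE=35.6
Highest average = 35.6 → CropE.

maximin → CropE; laplace → CropE (agree)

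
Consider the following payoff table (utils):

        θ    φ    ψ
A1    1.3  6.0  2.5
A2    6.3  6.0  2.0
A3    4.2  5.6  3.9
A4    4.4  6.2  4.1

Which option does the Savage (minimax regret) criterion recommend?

Column bests: θ=6.3, φ=6.2, ψ=4.1.
A1 regrets: 5.0, 0.2, 1.6 → max 5.0
A2 regrets: 0.0, 0.2, 2.1 → max 2.1
A3 regrets: 2.1, 0.6, 0.2 → max 2.1
A4 regrets: 1.9, 0.0, 0.0 → max 1.9
Smallest max regret = 1.9 → A4.

A4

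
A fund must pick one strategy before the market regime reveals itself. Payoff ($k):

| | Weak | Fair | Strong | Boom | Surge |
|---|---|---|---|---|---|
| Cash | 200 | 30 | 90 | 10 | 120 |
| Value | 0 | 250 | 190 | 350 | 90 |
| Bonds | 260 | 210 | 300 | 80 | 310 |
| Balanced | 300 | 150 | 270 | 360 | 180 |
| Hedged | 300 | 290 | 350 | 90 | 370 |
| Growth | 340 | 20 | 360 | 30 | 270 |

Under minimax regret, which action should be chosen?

Column bests: Weak=340, Fair=290, Strong=360, Boom=360, Surge=370.
Cash regrets: 140, 260, 270, 350, 250 → max 350
Value regrets: 340, 40, 170, 10, 280 → max 340
Bonds regrets: 80, 80, 60, 280, 60 → max 280
Balanced regrets: 40, 140, 90, 0, 190 → max 190
Hedged regrets: 40, 0, 10, 270, 0 → max 270
Growth regrets: 0, 270, 0, 330, 100 → max 330
Smallest max regret = 190 → Balanced.

Balanced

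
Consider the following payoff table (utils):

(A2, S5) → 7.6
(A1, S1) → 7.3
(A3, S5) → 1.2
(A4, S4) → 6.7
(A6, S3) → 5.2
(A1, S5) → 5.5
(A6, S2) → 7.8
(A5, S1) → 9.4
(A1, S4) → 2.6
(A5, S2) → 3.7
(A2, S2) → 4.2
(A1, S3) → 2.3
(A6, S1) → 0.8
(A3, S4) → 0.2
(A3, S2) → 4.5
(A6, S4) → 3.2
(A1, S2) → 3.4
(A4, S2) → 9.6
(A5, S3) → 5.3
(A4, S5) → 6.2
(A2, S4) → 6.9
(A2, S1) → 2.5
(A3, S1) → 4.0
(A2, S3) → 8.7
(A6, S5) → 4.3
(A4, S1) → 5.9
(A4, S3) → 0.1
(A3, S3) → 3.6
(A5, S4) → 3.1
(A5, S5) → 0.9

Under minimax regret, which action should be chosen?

A1

Column bests: S1=9.4, S2=9.6, S3=8.7, S4=6.9, S5=7.6.
A1 regrets: 2.1, 6.2, 6.4, 4.3, 2.1 → max 6.4
A2 regrets: 6.9, 5.4, 0.0, 0.0, 0.0 → max 6.9
A3 regrets: 5.4, 5.1, 5.1, 6.7, 6.4 → max 6.7
A4 regrets: 3.5, 0.0, 8.6, 0.2, 1.4 → max 8.6
A5 regrets: 0.0, 5.9, 3.4, 3.8, 6.7 → max 6.7
A6 regrets: 8.6, 1.8, 3.5, 3.7, 3.3 → max 8.6
Smallest max regret = 6.4 → A1.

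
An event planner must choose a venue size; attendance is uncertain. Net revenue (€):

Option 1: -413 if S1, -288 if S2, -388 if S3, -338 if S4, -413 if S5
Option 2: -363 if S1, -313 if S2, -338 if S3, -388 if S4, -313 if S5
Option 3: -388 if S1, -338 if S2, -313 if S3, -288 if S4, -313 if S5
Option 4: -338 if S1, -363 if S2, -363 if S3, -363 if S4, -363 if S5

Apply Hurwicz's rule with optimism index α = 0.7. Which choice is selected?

Option 3

Option 1: 0.7·(-288) + 0.3·(-413) = -325.5
Option 2: 0.7·(-313) + 0.3·(-388) = -335.5
Option 3: 0.7·(-288) + 0.3·(-388) = -318
Option 4: 0.7·(-338) + 0.3·(-363) = -345.5
Highest Hurwicz score = -318 → Option 3.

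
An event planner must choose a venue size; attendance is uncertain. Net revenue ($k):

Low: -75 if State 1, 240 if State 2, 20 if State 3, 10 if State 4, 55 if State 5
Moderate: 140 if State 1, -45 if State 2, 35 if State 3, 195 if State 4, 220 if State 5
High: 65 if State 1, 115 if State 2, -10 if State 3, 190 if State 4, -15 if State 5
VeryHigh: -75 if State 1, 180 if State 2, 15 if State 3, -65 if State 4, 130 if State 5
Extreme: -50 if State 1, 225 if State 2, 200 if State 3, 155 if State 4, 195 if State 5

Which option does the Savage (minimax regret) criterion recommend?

Extreme

Column bests: State 1=140, State 2=240, State 3=200, State 4=195, State 5=220.
Low regrets: 215, 0, 180, 185, 165 → max 215
Moderate regrets: 0, 285, 165, 0, 0 → max 285
High regrets: 75, 125, 210, 5, 235 → max 235
VeryHigh regrets: 215, 60, 185, 260, 90 → max 260
Extreme regrets: 190, 15, 0, 40, 25 → max 190
Smallest max regret = 190 → Extreme.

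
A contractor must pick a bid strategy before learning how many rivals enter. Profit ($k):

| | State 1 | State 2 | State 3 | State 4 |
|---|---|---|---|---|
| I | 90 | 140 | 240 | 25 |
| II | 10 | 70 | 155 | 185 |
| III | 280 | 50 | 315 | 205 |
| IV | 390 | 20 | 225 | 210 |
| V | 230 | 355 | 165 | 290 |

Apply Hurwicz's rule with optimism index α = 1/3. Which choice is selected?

V

I: 1/3·240 + 2/3·25 = 290/3
II: 1/3·185 + 2/3·10 = 205/3
III: 1/3·315 + 2/3·50 = 415/3
IV: 1/3·390 + 2/3·20 = 430/3
V: 1/3·355 + 2/3·165 = 685/3
Highest Hurwicz score = 685/3 → V.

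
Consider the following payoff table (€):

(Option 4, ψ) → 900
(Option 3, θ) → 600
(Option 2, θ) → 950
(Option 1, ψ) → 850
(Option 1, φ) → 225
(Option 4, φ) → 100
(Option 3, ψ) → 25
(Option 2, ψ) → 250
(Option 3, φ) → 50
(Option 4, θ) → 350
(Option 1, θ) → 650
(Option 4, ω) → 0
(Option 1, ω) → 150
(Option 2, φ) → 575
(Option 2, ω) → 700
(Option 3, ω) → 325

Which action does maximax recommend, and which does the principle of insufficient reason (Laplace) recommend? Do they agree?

maximax → Option 2; laplace → Option 2 (agree)

Row maxima: Option 1=850, Option 2=950, Option 3=600, Option 4=900
Best best-case = 950 → Option 2.
Row averages: Option 1=468.75, Option 2=618.75, Option 3=250, Option 4=337.5
Highest average = 618.75 → Option 2.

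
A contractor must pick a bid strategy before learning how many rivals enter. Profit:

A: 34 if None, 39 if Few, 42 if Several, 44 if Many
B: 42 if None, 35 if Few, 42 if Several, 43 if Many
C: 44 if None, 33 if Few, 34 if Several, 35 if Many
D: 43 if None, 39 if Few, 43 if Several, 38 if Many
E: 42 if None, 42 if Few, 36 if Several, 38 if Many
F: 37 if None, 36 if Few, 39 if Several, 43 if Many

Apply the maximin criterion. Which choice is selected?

D

Row minima: A=34, B=35, C=33, D=38, E=36, F=36
Best worst-case = 38 → D.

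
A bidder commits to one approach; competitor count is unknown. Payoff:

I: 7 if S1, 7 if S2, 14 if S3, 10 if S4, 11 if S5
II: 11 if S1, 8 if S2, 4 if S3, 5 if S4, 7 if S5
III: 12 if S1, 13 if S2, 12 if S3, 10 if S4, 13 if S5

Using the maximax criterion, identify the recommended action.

Row maxima: I=14, II=11, III=13
Best best-case = 14 → I.

I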